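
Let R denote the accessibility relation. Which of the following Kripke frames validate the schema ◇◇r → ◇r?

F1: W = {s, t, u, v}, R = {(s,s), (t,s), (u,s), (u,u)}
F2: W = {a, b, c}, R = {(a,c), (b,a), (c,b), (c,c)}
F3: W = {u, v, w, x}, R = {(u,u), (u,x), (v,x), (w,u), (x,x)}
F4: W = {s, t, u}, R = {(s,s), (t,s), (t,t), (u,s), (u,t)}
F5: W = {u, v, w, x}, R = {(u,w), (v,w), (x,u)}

F1, F4

The schema corresponds to transitivity: ∀x ∀y ∀z (Rxy ∧ Ryz → Rxz).
F1: ✓.
F2: fails — Rac and Rcb but not Rab.
F3: fails — Rwu and Rux but not Rwx.
F4: ✓.
F5: fails — Rxu and Ruw but not Rxw.
Valid on: F1, F4.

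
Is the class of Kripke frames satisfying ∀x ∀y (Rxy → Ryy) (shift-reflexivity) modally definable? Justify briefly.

This is a Sahlqvist condition; the T□ axiom □(□p → p) defines it.
Suppose □(□p→p) is valid. Take Rxy and set V(p)={w : Ryw}. Then at y, □p holds; since □(□p→p) at x, □p→p at y, so p at y, i.e. Ryy.

Yes — defined by □(□p → p)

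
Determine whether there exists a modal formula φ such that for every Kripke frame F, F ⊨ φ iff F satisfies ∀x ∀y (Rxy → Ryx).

Yes: it is symmetry, defined by the B schema r → □◇r.
Suppose r→□◇r is valid. Take Rxy and set V(r)={x}. Then r at x, so □◇r at x, so ◇r at y, so some z with Ryz has r; z=x, i.e. Ryx.

Yes, by r → □◇r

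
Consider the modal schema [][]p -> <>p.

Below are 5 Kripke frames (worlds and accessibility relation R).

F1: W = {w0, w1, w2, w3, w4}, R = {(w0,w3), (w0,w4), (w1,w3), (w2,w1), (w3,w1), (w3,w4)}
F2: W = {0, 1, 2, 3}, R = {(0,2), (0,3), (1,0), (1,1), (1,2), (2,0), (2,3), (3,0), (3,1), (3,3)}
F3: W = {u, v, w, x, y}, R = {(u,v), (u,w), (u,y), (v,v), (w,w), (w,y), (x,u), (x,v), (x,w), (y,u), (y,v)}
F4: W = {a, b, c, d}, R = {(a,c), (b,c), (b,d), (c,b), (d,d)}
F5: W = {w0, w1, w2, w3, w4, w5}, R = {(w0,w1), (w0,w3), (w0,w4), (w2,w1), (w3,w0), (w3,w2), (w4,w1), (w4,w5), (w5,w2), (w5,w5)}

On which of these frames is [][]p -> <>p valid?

F2, F3

The schema corresponds to a generalized confluence (Geach) condition: forall x exists w (x R^2 w & xRw).
F1: fails — at w1 but no w with w1R²w and w1Rw.
F2: ✓.
F3: ✓.
F4: fails — at a but no w with aR²w and aRw.
F5: fails — at w1 but no w with w1R²w and w1Rw.
Valid on: F2, F3.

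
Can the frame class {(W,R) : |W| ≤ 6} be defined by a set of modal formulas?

Any modally definable frame class is closed under disjoint unions.
Any modal formula valid on each of 7 disjoint one-world frames is valid on their disjoint union (validity is preserved under disjoint unions). Each one-world frame has |W|=1≤6, but the union has |W|=7.
Hence having at most 6 worlds is not modally definable.

Not definable by any modal formula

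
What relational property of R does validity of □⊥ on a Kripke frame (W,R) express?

emptiness of R

□⊥ is valid iff no world has any successor (otherwise □⊥ fails at any world with one).
The converse is a direct semantic check.
So the correspondent is emptiness of R.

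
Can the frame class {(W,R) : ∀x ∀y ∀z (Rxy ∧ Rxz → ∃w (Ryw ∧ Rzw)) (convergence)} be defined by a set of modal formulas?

The condition is convergence. A defining modal formula is ◇□q → □◇q.
Suppose ◇□q→□◇q is valid. Take Rxy, Rxz and set V(q)={w : Ryw}. Then □q at y so ◇□q at x, so □◇q at x, so ◇q at z, giving w with Rzw and Ryw.

Definable; ◇□q → □◇q defines it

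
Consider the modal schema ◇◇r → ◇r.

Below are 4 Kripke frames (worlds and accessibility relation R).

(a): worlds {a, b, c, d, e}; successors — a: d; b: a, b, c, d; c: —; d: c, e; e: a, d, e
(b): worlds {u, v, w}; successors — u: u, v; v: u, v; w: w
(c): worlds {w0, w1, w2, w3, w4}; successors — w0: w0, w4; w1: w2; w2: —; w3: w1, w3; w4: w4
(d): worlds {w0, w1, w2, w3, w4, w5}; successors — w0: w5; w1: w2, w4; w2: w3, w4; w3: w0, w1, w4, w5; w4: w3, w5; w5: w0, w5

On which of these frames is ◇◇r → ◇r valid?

(b)

Frame correspondent (Sahlqvist): ∀x ∀y ∀z (Rxy ∧ Ryz → Rxz) — i.e. transitivity.
(a): fails — Red and Rdc but not Rec.
(b): satisfies the condition.
(c): fails — Rw3w1 and Rw1w2 but not Rw3w2.
(d): fails — Rw1w2 and Rw2w3 but not Rw1w3.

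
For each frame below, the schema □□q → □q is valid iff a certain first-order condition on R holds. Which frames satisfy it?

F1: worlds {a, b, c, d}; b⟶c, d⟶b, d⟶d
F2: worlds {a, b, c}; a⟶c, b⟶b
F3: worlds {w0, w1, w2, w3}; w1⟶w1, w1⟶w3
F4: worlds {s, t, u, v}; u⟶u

F3, F4

The schema corresponds to density: ∀x ∀y (Rxy → ∃z (Rxz ∧ Rzy)).
F1: fails — Rbc but no z with Rbz and Rzc.
F2: fails — Rac but no z with Raz and Rzc.
F3: condition met.
F4: condition met.
Valid on: F3, F4.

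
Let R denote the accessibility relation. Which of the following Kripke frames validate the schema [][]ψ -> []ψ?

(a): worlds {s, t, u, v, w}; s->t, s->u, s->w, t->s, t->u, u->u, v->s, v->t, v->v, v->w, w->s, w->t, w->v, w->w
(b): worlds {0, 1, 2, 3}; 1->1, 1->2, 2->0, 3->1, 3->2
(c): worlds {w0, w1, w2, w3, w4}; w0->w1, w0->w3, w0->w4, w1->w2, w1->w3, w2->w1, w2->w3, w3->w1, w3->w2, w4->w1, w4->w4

(c)

The schema corresponds to density: forall x forall y (Rxy -> exists z (Rxz & Rzy)).
(a): fails — Rts but no z with Rtz and Rzs.
(b): fails — R20 but no z with R2z and Rz0.
(c): condition met.
Valid on: (c).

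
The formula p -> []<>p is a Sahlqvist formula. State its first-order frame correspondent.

Suppose p→□◇p is valid. Take Rxy and set V(p)={x}. Then p at x, so □◇p at x, so ◇p at y, so some z with Ryz has p; z=x, i.e. Ryx.
The converse is a direct semantic check.
Frame condition: forall x forall y (Rxy -> Ryx).

symmetry: forall x forall y (Rxy -> Ryx)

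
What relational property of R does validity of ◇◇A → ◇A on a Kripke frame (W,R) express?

Equivalently (dual form): □A → □□A.
Suppose □A→□□A is valid. Take Rxy, Ryz and set V(A)={w : Rxw}. Then □A at x, so □□A at x, so □A at y, so A at z, i.e. Rxz.
The converse is a direct semantic check.
Frame condition: ∀x ∀y ∀z (Rxy ∧ Ryz → Rxz).

Transitivity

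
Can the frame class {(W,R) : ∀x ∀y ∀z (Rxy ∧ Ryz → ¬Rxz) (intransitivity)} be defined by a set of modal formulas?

Not modally definable

Modal frame validity is preserved under surjective bounded morphisms.
The 5-cycle (worlds s,t,u,v,w with s→t→u→v→w→s) is intransitive. Mapping every world to a single reflexive point • is a surjective bounded morphism; the reflexive point is not intransitive (R••∧R•• but R••).
Hence intransitivity is not modally definable.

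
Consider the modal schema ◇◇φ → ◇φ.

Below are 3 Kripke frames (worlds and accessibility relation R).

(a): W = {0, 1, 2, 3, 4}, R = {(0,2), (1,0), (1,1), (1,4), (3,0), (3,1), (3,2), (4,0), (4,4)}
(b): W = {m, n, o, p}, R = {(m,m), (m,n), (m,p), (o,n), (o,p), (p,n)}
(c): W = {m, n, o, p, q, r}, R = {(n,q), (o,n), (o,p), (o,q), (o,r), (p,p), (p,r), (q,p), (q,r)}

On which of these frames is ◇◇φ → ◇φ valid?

This is the axiom for transitivity; its first-order frame correspondent is ∀x ∀y ∀z (Rxy ∧ Ryz → Rxz).
(a): fails — R10 and R02 but not R12.
(b): holds.
(c): fails — Rnq and Rqp but not Rnp.

(b)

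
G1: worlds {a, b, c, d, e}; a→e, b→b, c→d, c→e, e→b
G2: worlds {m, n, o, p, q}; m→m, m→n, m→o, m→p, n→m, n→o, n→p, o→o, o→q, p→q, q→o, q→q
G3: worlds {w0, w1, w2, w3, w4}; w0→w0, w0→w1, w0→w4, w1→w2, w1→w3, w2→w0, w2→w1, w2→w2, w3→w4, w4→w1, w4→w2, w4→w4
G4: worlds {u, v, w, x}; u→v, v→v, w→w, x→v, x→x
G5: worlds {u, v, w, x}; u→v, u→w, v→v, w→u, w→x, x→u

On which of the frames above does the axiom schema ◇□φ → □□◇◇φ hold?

G2, G3, G4

Frame correspondent (Sahlqvist): ∀x ∀y ∀z ((xRy ∧ xR²z) → ∃w (yRw ∧ zR²w)) — i.e. a generalized confluence (Geach) condition.
G1: fails — cRd, cR²b but no w with dRw and bR²w.
G2: holds.
G3: holds.
G4: holds.
G5: fails — uRw, uR²v but no t with wRt and vR²t.
Valid on: G2, G3, G4.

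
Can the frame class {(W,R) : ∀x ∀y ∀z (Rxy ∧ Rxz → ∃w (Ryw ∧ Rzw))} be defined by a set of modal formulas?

Yes — defined by ◇□r → □◇r

This is a Sahlqvist condition; the .2 axiom ◇□r → □◇r defines it.
Suppose ◇□r→□◇r is valid. Take Rxy, Rxz and set V(r)={w : Ryw}. Then □r at y so ◇□r at x, so □◇r at x, so ◇r at z, giving w with Rzw and Ryw.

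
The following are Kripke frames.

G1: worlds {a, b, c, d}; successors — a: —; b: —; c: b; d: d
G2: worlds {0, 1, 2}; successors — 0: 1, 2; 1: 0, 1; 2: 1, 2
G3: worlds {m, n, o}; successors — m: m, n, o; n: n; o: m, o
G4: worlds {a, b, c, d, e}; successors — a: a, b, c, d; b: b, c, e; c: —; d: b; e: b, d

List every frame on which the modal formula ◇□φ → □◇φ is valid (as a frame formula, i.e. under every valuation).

G2

The schema corresponds to convergence: ∀x ∀y ∀z (Rxy ∧ Rxz → ∃w (Ryw ∧ Rzw)).
G1: fails — Rcb and Rcb but b and b have no common successor.
G2: condition met.
G3: fails — Rmo and Rmn but o and n have no common successor.
G4: fails — Rab and Rac but b and c have no common successor.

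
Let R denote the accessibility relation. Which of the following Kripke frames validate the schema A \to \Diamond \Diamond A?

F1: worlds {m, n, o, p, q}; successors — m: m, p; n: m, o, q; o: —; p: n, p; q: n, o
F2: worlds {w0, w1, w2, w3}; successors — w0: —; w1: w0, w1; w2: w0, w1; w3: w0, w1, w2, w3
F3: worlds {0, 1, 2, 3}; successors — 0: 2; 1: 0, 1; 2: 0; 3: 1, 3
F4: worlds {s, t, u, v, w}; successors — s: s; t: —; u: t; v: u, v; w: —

F3

This is the axiom for a generalized confluence (Geach) condition; its first-order frame correspondent is \forall x \exists w (x = w \wedge x R^2 w).
F1: fails — at o but no w with o=w and oR²w.
F2: fails — at w0 but no w with w0=w and w0R²w.
F3: ✓.
F4: fails — at t but no w* with t=w* and tR²w*.
Valid on: F3.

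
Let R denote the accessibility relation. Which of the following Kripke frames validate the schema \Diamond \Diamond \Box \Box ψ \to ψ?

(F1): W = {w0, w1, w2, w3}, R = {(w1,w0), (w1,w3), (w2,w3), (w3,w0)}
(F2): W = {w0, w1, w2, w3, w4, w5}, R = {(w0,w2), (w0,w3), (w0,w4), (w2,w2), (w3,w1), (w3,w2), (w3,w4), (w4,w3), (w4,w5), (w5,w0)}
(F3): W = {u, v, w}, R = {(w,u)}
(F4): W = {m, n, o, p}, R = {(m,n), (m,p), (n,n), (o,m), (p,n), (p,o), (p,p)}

(F3)

This is the axiom for a generalized confluence (Geach) condition; its first-order frame correspondent is \forall x \forall y (x R^2 y \to \exists w (y R^2 w \wedge x = w)).
(F1): fails — w1R²w0 but no w with w0R²w and w1=w.
(F2): fails — w0R²w1 but no w with w1R²w and w0=w.
(F3): holds.
(F4): fails — mR²n but no w with nR²w and m=w.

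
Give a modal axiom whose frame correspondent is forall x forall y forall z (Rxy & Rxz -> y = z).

◇s → □s

A defining formula is ◇s → □s (the CD axiom).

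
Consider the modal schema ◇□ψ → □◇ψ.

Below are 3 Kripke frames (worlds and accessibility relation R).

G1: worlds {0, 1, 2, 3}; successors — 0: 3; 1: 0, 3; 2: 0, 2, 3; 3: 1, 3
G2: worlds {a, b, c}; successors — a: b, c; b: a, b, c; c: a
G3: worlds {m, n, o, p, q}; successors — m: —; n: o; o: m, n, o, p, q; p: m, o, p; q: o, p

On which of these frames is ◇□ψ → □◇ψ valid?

Frame correspondent (Sahlqvist): ∀x ∀y ∀z (Rxy ∧ Rxz → ∃w (Ryw ∧ Rzw)) — i.e. convergence.
G1: condition met.
G2: fails — Rbc and Rba but c and a have no common successor.
G3: fails — Rom and Rom but m and m have no common successor.

G1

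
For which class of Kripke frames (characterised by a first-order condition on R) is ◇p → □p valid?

This is the CD axiom.
Its frame correspondent is partial functionality — ∀x ∀y ∀z (Rxy ∧ Rxz → y = z).

Partial functionality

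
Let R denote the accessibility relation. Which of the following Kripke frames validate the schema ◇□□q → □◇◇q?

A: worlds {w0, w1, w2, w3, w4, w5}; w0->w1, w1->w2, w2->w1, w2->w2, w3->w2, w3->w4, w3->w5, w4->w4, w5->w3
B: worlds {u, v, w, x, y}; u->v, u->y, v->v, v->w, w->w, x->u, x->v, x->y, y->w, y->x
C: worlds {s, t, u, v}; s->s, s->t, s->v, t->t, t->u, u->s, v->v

The schema corresponds to a generalized confluence (Geach) condition: ∀x ∀y ∀z ((xRy ∧ xRz) → ∃w (yR²w ∧ zR²w)).
A: fails — w3Rw2, w3Rw4 but no w with w2R²w and w4R²w.
B: ✓.
C: fails — sRt, sRv but no w with tR²w and vR²w.
Valid on: B.

B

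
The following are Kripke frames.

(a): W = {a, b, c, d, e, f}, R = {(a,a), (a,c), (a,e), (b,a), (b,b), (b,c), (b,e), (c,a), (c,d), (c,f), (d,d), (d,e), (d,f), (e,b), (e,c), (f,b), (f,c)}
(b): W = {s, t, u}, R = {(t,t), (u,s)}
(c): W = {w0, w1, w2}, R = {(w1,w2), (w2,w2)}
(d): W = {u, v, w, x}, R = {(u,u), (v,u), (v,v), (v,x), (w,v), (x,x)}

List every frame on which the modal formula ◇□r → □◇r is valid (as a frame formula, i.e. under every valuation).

(c)

The schema corresponds to convergence: ∀x ∀y ∀z (Rxy ∧ Rxz → ∃w (Ryw ∧ Rzw)).
(a): fails — Rae and Rac but e and c have no common successor.
(b): fails — Rus and Rus but s and s have no common successor.
(c): ✓.
(d): fails — Rvu and Rvx but u and x have no common successor.
Valid on: (c).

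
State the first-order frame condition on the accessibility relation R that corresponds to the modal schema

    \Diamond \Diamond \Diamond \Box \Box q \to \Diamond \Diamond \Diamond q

This is a Sahlqvist (Geach-type) schema ◇^3□^2q → □^0◇^3q.
Minimal-valuation argument: fix x; take any y with xR^3y and any z with xR^0z. Set V(q) to the set of worlds R-reachable from y in exactly 2 steps. Then □^2q holds at y, so the antecedent holds at x; validity forces ◇^3q at z, giving a w with zR^3w and yR^2w.
First-order correspondent: \forall x \forall y (x R^3 y \to \exists w (y R^2 w \wedge x R^3 w)).

\forall x \forall y (x R^3 y \to \exists w (y R^2 w \wedge x R^3 w))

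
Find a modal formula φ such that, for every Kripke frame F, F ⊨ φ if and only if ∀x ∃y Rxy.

A defining formula is □s → ◇s (the D axiom).
Suppose □s→◇s is valid. At any x set V(s)=W. Then □s at x, so ◇s at x, so x has a successor.

□s → ◇s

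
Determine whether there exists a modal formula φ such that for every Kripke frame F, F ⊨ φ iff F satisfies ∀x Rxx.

Yes — defined by □p → p

Yes: it is reflexivity, defined by the T schema □p → p.
Suppose □p→p is valid. At any x set V(p)={w : Rxw}. Then □p holds at x, so p holds at x, i.e. Rxx.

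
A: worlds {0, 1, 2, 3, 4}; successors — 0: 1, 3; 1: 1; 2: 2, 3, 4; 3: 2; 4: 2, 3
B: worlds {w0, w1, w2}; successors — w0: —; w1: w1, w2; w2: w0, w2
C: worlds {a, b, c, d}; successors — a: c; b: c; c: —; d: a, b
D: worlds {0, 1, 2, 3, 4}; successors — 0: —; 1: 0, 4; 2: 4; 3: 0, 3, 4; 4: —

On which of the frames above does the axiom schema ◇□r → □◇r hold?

none

The schema corresponds to convergence: ∀x ∀y ∀z (Rxy ∧ Rxz → ∃w (Ryw ∧ Rzw)).
A: fails — R01 and R03 but 1 and 3 have no common successor.
B: fails — Rw2w0 and Rw2w0 but w0 and w0 have no common successor.
C: fails — Rac and Rac but c and c have no common successor.
D: fails — R10 and R10 but 0 and 0 have no common successor.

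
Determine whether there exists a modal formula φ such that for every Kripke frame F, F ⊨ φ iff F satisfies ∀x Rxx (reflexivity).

Yes: it is reflexivity, defined by the T schema □r → r.

Yes — defined by □r → r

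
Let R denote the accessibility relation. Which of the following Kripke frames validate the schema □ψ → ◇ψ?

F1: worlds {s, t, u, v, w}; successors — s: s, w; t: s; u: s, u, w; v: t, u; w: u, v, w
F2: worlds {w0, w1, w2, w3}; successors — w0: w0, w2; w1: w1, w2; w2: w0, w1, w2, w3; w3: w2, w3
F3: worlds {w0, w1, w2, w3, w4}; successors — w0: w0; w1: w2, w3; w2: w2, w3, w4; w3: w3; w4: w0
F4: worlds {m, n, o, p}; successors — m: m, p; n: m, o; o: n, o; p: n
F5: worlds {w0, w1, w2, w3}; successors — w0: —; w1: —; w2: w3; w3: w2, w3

This is the axiom for seriality; its first-order frame correspondent is ∀x ∃y Rxy.
F1: ✓.
F2: ✓.
F3: ✓.
F4: ✓.
F5: fails — world w0 has no successor.
Valid on: F1, F2, F3, F4.

F1, F2, F3, F4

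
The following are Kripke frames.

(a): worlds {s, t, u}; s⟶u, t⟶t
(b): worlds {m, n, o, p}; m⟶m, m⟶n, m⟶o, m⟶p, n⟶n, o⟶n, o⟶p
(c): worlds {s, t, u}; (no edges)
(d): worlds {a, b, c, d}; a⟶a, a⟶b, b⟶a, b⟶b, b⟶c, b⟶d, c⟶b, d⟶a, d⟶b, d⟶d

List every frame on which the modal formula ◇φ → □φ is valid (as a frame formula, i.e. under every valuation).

Frame correspondent (Sahlqvist): ∀x ∀y ∀z (Rxy ∧ Rxz → y = z) — i.e. partial functionality.
(a): satisfies the condition.
(b): fails — m sees both m and n.
(c): satisfies the condition.
(d): fails — a sees both a and b.

(a), (c)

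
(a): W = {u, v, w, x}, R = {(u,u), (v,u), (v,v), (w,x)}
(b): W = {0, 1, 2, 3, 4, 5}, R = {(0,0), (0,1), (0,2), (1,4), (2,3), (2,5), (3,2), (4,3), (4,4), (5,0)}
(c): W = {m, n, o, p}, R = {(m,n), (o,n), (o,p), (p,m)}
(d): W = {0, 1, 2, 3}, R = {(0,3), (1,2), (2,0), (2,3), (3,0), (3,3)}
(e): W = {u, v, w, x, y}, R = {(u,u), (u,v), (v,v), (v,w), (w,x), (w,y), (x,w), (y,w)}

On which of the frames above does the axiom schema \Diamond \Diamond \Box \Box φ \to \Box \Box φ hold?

The schema corresponds to a generalized confluence (Geach) condition: \forall x \forall y \forall z ((x R^2 y \wedge x R^2 z) \to \exists w (y R^2 w \wedge z = w)).
(a): fails — vR²u, vR²v but no t with uR²t and v=t.
(b): fails — 0R²1, 0R²0 but no w with 1R²w and 0=w.
(c): fails — oR²m, oR²m but no w with mR²w and m=w.
(d): condition met.
(e): fails — uR²v, uR²u but no t with vR²t and u=t.

(d)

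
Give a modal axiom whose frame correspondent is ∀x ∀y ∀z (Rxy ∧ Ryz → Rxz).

The condition is transitivity. The 4 schema □q → □□q defines it.
Suppose □q→□□q is valid. Take Rxy, Ryz and set V(q)={w : Rxw}. Then □q at x, so □□q at x, so □q at y, so q at z, i.e. Rxz.

□q → □□q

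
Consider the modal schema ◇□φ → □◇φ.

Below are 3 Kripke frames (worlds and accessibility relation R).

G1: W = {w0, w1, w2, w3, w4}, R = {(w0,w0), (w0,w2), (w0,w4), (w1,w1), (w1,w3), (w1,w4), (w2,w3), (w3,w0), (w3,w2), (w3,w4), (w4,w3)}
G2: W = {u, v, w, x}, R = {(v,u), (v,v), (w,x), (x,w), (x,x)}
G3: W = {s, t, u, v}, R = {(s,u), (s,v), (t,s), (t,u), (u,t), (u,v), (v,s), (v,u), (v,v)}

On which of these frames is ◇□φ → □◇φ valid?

Frame correspondent (Sahlqvist): ∀x ∀y ∀z (Rxy ∧ Rxz → ∃w (Ryw ∧ Rzw)) — i.e. convergence.
G1: fails — Rw0w4 and Rw0w0 but w4 and w0 have no common successor.
G2: fails — Rvv and Rvu but v and u have no common successor.
G3: satisfies the condition.

G3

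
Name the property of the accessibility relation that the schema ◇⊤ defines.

◇⊤ holds at w iff w has a successor, so frame-validity of ◇⊤ is exactly seriality. Equivalently via □A → ◇A:
Suppose □A→◇A is valid. At any x set V(A)=W. Then □A at x, so ◇A at x, so x has a successor.
The converse is a direct semantic check.
So the correspondent is seriality.

seriality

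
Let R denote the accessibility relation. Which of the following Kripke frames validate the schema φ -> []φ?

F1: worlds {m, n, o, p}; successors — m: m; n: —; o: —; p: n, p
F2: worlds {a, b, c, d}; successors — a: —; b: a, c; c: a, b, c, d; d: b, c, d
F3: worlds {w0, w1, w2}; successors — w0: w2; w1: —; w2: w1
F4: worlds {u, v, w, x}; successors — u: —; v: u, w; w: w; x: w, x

none

This is the axiom for a generalized confluence (Geach) condition; its first-order frame correspondent is forall x forall z (xRz -> exists w (x = w & z = w)).
F1: fails — pRn but p ≠ n.
F2: fails — bRa but b ≠ a.
F3: fails — w0Rw2 but w0 ≠ w2.
F4: fails — vRu but v ≠ u.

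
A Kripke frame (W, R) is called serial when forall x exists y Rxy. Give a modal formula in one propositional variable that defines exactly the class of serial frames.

This is seriality; the standard corresponding axiom is D: □s → ◇s.
Suppose □s→◇s is valid. At any x set V(s)=W. Then □s at x, so ◇s at x, so x has a successor.

□s → ◇s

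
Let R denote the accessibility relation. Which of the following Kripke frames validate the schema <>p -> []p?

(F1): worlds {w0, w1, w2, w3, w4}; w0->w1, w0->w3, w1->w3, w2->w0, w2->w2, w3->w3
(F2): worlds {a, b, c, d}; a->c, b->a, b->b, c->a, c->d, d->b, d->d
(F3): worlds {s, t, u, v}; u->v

(F3)

This is the axiom for partial functionality; its first-order frame correspondent is forall x forall y forall z (Rxy & Rxz -> y = z).
(F1): fails — w0 sees both w1 and w3.
(F2): fails — b sees both a and b.
(F3): ✓.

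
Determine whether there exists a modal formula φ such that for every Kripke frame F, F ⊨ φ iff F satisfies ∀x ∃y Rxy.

Yes — defined by □r → ◇r

Yes: it is seriality, defined by the D schema □r → ◇r.
Suppose □r→◇r is valid. At any x set V(r)=W. Then □r at x, so ◇r at x, so x has a successor.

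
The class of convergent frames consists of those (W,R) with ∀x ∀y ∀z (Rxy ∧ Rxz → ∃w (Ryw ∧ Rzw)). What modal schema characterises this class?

◇□p → □◇p

The condition is convergence. The .2 schema ◇□p → □◇p defines it.
Suppose ◇□p→□◇p is valid. Take Rxy, Rxz and set V(p)={w : Ryw}. Then □p at y so ◇□p at x, so □◇p at x, so ◇p at z, giving w with Rzw and Ryw.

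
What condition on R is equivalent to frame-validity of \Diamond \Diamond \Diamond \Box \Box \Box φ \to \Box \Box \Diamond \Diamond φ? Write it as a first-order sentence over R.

This is a Sahlqvist (Geach-type) schema ◇^3□^3φ → □^2◇^2φ.
First-order correspondent: \forall x \forall y \forall z ((x R^3 y \wedge x R^2 z) \to \exists w (y R^3 w \wedge z R^2 w)).

\forall x \forall y \forall z ((x R^3 y \wedge x R^2 z) \to \exists w (y R^3 w \wedge z R^2 w))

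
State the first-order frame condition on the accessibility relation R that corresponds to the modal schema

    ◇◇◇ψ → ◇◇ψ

∀x ∀y (xR³y → ∃w (y = w ∧ xR²w))

This is a Sahlqvist (Geach-type) schema ◇^3□^0ψ → □^0◇^2ψ.
First-order correspondent: ∀x ∀y (xR³y → ∃w (y = w ∧ xR²w)).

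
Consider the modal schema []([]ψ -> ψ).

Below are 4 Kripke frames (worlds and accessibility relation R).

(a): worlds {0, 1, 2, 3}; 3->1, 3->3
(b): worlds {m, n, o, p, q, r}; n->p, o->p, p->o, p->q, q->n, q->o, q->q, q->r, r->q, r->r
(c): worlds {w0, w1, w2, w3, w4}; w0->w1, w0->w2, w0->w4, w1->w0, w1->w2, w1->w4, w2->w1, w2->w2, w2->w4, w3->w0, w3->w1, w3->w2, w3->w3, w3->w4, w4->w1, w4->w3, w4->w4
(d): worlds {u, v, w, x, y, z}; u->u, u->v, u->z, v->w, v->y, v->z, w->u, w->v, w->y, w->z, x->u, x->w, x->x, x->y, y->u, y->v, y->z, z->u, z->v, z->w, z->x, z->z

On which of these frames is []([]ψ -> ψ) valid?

This is the axiom for shift-reflexivity; its first-order frame correspondent is forall x forall y (Rxy -> Ryy).
(a): fails — R31 but not R11.
(b): fails — Rop but not Rpp.
(c): fails — Rw1w0 but not Rw0w0.
(d): fails — Ruv but not Rvv.
Valid on no frame.

none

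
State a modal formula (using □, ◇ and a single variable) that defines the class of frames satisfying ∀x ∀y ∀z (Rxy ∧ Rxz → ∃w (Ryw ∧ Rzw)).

The condition is convergence. The .2 schema ◇□s → □◇s defines it.
Suppose ◇□s→□◇s is valid. Take Rxy, Rxz and set V(s)={w : Ryw}. Then □s at y so ◇□s at x, so □◇s at x, so ◇s at z, giving w with Rzw and Ryw.

◇□s → □◇s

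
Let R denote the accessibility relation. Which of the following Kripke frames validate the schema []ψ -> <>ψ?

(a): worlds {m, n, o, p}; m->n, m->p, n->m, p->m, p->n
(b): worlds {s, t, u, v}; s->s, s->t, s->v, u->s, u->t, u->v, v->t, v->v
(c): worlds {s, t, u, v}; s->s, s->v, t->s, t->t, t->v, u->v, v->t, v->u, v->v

(c)

The schema corresponds to seriality: forall x exists y Rxy.
(a): fails — world o has no successor.
(b): fails — world t has no successor.
(c): holds.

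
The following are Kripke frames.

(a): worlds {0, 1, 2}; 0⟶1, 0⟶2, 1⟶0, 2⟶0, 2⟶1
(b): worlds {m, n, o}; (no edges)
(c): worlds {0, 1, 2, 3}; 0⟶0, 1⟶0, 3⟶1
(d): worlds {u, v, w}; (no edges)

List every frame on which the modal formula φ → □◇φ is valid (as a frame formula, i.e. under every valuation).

Frame correspondent (Sahlqvist): ∀x ∀y (Rxy → Ryx) — i.e. symmetry.
(a): fails — R21 but not R12.
(b): satisfies the condition.
(c): fails — R10 but not R01.
(d): satisfies the condition.

(b), (d)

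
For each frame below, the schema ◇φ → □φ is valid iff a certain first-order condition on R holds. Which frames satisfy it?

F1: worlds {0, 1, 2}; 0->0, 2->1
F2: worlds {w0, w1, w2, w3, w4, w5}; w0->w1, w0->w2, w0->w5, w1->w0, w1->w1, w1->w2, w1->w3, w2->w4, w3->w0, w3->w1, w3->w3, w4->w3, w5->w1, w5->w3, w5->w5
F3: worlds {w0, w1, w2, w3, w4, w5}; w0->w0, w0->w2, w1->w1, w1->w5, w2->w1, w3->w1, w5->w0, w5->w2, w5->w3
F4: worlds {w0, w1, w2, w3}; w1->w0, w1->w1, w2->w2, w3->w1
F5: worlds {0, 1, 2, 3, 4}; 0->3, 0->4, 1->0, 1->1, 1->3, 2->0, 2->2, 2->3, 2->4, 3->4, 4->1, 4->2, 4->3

This is the axiom for partial functionality; its first-order frame correspondent is ∀x ∀y ∀z (Rxy ∧ Rxz → y = z).
F1: satisfies the condition.
F2: fails — w0 sees both w1 and w2.
F3: fails — w0 sees both w0 and w2.
F4: fails — w1 sees both w0 and w1.
F5: fails — 0 sees both 3 and 4.
Valid on: F1.

F1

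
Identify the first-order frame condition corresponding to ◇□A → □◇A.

Suppose ◇□A→□◇A is valid. Take Rxy, Rxz and set V(A)={w : Ryw}. Then □A at y so ◇□A at x, so □◇A at x, so ◇A at z, giving w with Rzw and Ryw.
Conversely, any frame satisfying ∀x ∀y ∀z (Rxy ∧ Rxz → ∃w (Ryw ∧ Rzw)) validates the schema.
Frame condition: ∀x ∀y ∀z (Rxy ∧ Rxz → ∃w (Ryw ∧ Rzw)).

convergence: ∀x ∀y ∀z (Rxy ∧ Rxz → ∃w (Ryw ∧ Rzw))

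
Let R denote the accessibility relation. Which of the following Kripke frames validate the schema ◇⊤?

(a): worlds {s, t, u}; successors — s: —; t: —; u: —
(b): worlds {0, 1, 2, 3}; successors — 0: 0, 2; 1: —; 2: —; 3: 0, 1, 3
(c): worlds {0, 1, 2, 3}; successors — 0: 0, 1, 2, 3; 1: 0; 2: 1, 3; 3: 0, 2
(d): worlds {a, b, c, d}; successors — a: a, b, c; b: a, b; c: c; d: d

The schema corresponds to seriality: ∀x ∃y Rxy.
(a): fails — world s has no successor.
(b): fails — world 1 has no successor.
(c): holds.
(d): holds.

(c), (d)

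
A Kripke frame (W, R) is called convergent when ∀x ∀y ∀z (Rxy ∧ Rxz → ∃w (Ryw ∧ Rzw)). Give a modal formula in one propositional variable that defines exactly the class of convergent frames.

◇□p → □◇p

A defining formula is ◇□p → □◇p (the .2 axiom).
Suppose ◇□p→□◇p is valid. Take Rxy, Rxz and set V(p)={w : Ryw}. Then □p at y so ◇□p at x, so □◇p at x, so ◇p at z, giving w with Rzw and Ryw.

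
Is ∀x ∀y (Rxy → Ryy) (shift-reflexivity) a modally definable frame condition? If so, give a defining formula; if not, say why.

Definable; □(□q → q) defines it

The condition is shift-reflexivity. A defining modal formula is □(□q → q).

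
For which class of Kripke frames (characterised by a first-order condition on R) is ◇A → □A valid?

Suppose ◇A→□A is valid. Take Rxy, Rxz and set V(A)={y}. Then ◇A at x, so □A at x, so A at z, i.e. z=y.
Conversely, on a frame with partial functionality the schema holds at every world under every valuation.
So the correspondent is partial functionality.

Partial functionality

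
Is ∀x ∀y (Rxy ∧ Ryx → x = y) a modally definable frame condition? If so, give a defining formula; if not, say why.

Any modally definable frame class is closed under surjective bounded morphisms.
The 6-cycle (worlds 0,1,2,3,4,5 with 0→1→2→3→4→5→0) is antisymmetric. Sending even-indexed worlds to a and odd-indexed worlds to b is a surjective bounded morphism onto the two-world frame with a↔b, which is not antisymmetric.
Hence antisymmetry is not modally definable.

Not definable by any modal formula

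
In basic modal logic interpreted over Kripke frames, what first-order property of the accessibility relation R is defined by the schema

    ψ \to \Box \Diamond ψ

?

symmetry: \forall x \forall y (Rxy \to Ryx)

This schema is the B axiom.
Its frame correspondent is symmetry — \forall x \forall y (Rxy \to Ryx).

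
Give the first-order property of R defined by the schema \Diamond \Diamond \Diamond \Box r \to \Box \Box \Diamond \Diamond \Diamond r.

This is a Sahlqvist (Geach-type) schema ◇^3□^1r → □^2◇^3r.
Minimal-valuation argument: fix x; take any y with xR^3y and any z with xR^2z. Set V(r) to the set of worlds R-reachable from y in exactly 1 step. Then □^1r holds at y, so the antecedent holds at x; validity forces ◇^3r at z, giving a w with zR^3w and yR^1w.
First-order correspondent: \forall x \forall y \forall z ((x R^3 y \wedge x R^2 z) \to \exists w (yRw \wedge z R^3 w)).

\forall x \forall y \forall z ((x R^3 y \wedge x R^2 z) \to \exists w (yRw \wedge z R^3 w))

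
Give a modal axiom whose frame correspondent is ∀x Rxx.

□p → p

The condition is reflexivity. The T schema □p → p defines it.
Suppose □p→p is valid. At any x set V(p)={w : Rxw}. Then □p holds at x, so p holds at x, i.e. Rxx.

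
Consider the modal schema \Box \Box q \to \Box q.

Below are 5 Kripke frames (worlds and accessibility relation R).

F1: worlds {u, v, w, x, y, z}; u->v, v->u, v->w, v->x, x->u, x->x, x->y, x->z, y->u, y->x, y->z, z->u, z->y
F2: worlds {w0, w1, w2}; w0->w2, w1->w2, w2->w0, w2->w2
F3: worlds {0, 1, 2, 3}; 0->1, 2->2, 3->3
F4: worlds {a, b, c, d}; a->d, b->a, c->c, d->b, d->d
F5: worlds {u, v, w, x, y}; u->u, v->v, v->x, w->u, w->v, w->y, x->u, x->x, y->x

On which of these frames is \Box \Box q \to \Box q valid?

F2

This is the axiom for density; its first-order frame correspondent is \forall x \forall y (Rxy \to \exists z (Rxz \wedge Rzy)).
F1: fails — Ruv but no t with Rut and Rtv.
F2: condition met.
F3: fails — R01 but no z with R0z and Rz1.
F4: fails — Rba but no z with Rbz and Rza.
F5: fails — Rwy but no z with Rwz and Rzy.
Valid on: F2.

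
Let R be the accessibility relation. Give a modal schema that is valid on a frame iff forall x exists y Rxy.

□p → ◇p

A defining formula is □p → ◇p (the D axiom).
Suppose □p→◇p is valid. At any x set V(p)=W. Then □p at x, so ◇p at x, so x has a successor.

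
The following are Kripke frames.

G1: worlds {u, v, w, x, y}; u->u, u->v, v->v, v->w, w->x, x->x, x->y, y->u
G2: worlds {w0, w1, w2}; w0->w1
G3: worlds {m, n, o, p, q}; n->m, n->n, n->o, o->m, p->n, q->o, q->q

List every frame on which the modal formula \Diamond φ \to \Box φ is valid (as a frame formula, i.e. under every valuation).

The schema corresponds to partial functionality: \forall x \forall y \forall z (Rxy \wedge Rxz \to y = z).
G1: fails — u sees both u and v.
G2: ✓.
G3: fails — n sees both m and n.

G2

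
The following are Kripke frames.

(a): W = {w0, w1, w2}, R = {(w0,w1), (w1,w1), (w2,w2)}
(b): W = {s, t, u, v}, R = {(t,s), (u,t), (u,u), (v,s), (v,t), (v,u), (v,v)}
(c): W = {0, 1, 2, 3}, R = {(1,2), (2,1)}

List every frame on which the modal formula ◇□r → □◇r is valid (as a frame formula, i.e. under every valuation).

Frame correspondent (Sahlqvist): ∀x ∀y ∀z (Rxy ∧ Rxz → ∃w (Ryw ∧ Rzw)) — i.e. convergence.
(a): holds.
(b): fails — Rts and Rts but s and s have no common successor.
(c): holds.

(a), (c)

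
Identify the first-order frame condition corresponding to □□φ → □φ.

Density

This is the C4 axiom.
Its frame correspondent is density — ∀x ∀y (Rxy → ∃z (Rxz ∧ Rzy)).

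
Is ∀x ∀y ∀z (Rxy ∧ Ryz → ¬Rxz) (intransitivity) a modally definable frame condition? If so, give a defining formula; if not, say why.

Not modally definable

Modal frame validity is preserved under surjective bounded morphisms.
The 7-cycle (worlds s,t,u,v,w,x,y with s→t→u→v→w→x→y→s) is intransitive. Mapping every world to a single reflexive point • is a surjective bounded morphism; the reflexive point is not intransitive (R••∧R•• but R••).
Hence intransitivity is not modally definable.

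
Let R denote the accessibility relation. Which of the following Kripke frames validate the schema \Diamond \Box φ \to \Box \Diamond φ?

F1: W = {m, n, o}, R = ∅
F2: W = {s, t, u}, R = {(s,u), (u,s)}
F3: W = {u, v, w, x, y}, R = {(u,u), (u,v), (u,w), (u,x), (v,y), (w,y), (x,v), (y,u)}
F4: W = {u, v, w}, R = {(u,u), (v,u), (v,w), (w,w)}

The schema corresponds to convergence: \forall x \forall y \forall z (Rxy \wedge Rxz \to \exists w (Ryw \wedge Rzw)).
F1: holds.
F2: holds.
F3: fails — Ruv and Ruu but v and u have no common successor.
F4: fails — Rvu and Rvw but u and w have no common successor.
Valid on: F1, F2.

F1, F2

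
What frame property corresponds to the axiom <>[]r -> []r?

This schema is equivalent to the 5 axiom ◇r → □◇r.
Its frame correspondent is the Euclidean property — forall x forall y forall z (Rxy & Rxz -> Ryz).

The Euclidean property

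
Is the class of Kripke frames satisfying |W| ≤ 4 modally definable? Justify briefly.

Not modally definable

If a class were modally definable it would be closed under disjoint unions (Goldblatt–Thomason).
Any modal formula valid on each of 5 disjoint one-world frames is valid on their disjoint union (validity is preserved under disjoint unions). Each one-world frame has |W|=1≤4, but the union has |W|=5.
So no modal formula (or set of formulas) defines exactly the |W|≤4 frames.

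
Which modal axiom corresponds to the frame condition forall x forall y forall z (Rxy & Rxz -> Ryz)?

◇s → □◇s

A defining formula is ◇s → □◇s (the 5 axiom).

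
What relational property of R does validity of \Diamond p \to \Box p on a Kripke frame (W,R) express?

partial functionality

Suppose ◇p→□p is valid. Take Rxy, Rxz and set V(p)={y}. Then ◇p at x, so □p at x, so p at z, i.e. z=y.
Conversely, any frame satisfying \forall x \forall y \forall z (Rxy \wedge Rxz \to y = z) validates the schema.
So the correspondent is partial functionality.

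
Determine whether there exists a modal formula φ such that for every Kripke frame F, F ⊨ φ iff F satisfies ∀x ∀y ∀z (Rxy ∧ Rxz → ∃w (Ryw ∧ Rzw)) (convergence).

This is a Sahlqvist condition; the .2 axiom ◇□p → □◇p defines it.
Suppose ◇□p→□◇p is valid. Take Rxy, Rxz and set V(p)={w : Ryw}. Then □p at y so ◇□p at x, so □◇p at x, so ◇p at z, giving w with Rzw and Ryw.

Definable; ◇□p → □◇p defines it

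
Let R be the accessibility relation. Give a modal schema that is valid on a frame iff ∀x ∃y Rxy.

□q → ◇q

A defining formula is □q → ◇q (the D axiom).
Suppose □q→◇q is valid. At any x set V(q)=W. Then □q at x, so ◇q at x, so x has a successor.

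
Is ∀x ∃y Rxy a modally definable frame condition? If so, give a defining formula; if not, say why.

Yes, by □r → ◇r

This is a Sahlqvist condition; the D axiom □r → ◇r defines it.
Suppose □r→◇r is valid. At any x set V(r)=W. Then □r at x, so ◇r at x, so x has a successor.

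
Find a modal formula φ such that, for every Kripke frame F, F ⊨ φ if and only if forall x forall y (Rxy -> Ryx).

A defining formula is p → □◇p (the B axiom).

p → □◇p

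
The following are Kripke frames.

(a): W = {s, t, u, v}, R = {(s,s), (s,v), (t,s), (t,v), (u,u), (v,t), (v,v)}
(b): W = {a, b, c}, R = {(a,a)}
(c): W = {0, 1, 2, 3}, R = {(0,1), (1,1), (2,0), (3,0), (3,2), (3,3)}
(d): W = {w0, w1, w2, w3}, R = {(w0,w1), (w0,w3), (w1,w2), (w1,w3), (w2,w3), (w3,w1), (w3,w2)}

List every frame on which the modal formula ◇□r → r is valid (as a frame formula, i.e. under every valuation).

(b)

Frame correspondent (Sahlqvist): ∀x ∀y (Rxy → Ryx) — i.e. symmetry.
(a): fails — Rts but not Rst.
(b): satisfies the condition.
(c): fails — R32 but not R23.
(d): fails — Rw1w2 but not Rw2w1.
Valid on: (b).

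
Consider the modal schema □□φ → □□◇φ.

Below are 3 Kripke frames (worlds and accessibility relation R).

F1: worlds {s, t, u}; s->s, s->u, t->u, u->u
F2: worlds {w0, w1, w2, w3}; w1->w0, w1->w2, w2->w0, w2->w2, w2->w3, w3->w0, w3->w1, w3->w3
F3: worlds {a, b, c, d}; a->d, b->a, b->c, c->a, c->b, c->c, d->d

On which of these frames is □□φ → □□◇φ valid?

The schema corresponds to a generalized confluence (Geach) condition: ∀x ∀z (xR²z → ∃w (xR²w ∧ zRw)).
F1: condition met.
F2: fails — w1R²w0 but no w with w1R²w and w0Rw.
F3: condition met.

F1, F3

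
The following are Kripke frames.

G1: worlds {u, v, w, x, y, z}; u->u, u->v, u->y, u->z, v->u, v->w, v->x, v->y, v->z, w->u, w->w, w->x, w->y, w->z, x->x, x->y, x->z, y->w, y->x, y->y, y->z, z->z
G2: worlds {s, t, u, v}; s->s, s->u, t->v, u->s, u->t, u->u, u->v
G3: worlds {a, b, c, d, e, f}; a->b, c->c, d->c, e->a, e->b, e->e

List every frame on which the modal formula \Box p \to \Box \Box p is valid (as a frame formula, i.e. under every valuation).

G3

This is the axiom for transitivity; its first-order frame correspondent is \forall x \forall y \forall z (Rxy \wedge Ryz \to Rxz).
G1: fails — Ruv and Rvx but not Rux.
G2: fails — Rsu and Ruv but not Rsv.
G3: satisfies the condition.
Valid on: G3.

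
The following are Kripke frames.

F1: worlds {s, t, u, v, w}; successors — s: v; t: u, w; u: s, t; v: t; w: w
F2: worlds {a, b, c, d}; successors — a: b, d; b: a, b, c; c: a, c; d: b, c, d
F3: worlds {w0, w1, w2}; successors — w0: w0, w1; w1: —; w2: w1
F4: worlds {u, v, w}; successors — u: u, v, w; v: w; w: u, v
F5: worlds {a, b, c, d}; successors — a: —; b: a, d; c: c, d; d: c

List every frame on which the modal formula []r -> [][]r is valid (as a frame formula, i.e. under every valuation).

F3

This is the axiom for transitivity; its first-order frame correspondent is forall x forall y forall z (Rxy & Ryz -> Rxz).
F1: fails — Rut and Rtw but not Ruw.
F2: fails — Rdc and Rca but not Rda.
F3: holds.
F4: fails — Rwu and Ruw but not Rww.
F5: fails — Rdc and Rcd but not Rdd.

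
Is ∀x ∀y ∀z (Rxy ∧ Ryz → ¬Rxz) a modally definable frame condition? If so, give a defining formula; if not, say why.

Modal frame validity is preserved under surjective bounded morphisms.
The 3-cycle (worlds a,b,c with a→b→c→a) is intransitive. Mapping every world to a single reflexive point • is a surjective bounded morphism; the reflexive point is not intransitive (R••∧R•• but R••).
So the class is not modally definable.

Not definable by any modal formula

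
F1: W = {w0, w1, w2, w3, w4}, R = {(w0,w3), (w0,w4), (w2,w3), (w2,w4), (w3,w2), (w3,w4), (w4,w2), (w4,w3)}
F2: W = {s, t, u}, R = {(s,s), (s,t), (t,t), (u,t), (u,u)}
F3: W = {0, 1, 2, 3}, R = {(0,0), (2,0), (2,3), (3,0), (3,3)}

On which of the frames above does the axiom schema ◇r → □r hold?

Frame correspondent (Sahlqvist): ∀x ∀y ∀z (Rxy ∧ Rxz → y = z) — i.e. partial functionality.
F1: fails — w0 sees both w3 and w4.
F2: fails — s sees both s and t.
F3: fails — 2 sees both 0 and 3.
Valid on no frame.

none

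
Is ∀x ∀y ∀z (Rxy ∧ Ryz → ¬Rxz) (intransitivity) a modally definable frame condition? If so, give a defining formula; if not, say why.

If a class were modally definable it would be closed under surjective bounded morphisms (Goldblatt–Thomason).
The 5-cycle (worlds s,t,u,v,w with s→t→u→v→w→s) is intransitive. Mapping every world to a single reflexive point • is a surjective bounded morphism; the reflexive point is not intransitive (R••∧R•• but R••).
Hence intransitivity is not modally definable.

Not definable by any modal formula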